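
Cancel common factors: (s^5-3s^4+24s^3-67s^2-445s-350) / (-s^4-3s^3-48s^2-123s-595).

Apply the Euclidean algorithm:
  s^5-3s^4+24s^3-67s^2-445s-350 = (-s+6)(-s^4-3s^3-48s^2-123s-595) + (-6s^3+98s^2-302s+3220)
  -s^4-3s^3-48s^2-123s-595 = ((1/6)s+29/9)(-6s^3+98s^2-302s+3220) + (-(2821/9)s^2+(2821/9)s-98735/9)
  -6s^3+98s^2-302s+3220 = ((54/2821)s-828/2821)(-(2821/9)s^2+(2821/9)s-98735/9) + (0)
Last nonzero remainder: -(2821/9)s^2+(2821/9)s-98735/9. Dividing through by -2821/9 gives the monic gcd s^2-s+35.
Cancel s^2-s+35 from numerator and denominator to get the reduced form.

(-s^3+2s^2+13s+10)/(s^2+4s+17)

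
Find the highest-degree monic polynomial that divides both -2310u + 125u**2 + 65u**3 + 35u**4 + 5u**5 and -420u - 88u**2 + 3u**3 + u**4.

7u + u**2

By polynomial division,
  5u**5 + 35u**4 + 65u**3 + 125u**2 - 2310u = (5u + 20)(u**4 + 3u**3 - 88u**2 - 420u) + (445u**3 + 3985u**2 + 6090u)
  u**4 + 3u**3 - 88u**2 - 420u = ((1/445)u - 106/7921)(445u**3 + 3985u**2 + 6090u) + (-(383040/7921)u**2 - (2681280/7921)u)
  445u**3 + 3985u**2 + 6090u = (-(704969/76608)u - 229709/12768)(-(383040/7921)u**2 - (2681280/7921)u) + (0)
Last nonzero remainder: -(383040/7921)u**2 - (2681280/7921)u. Dividing through by -383040/7921 gives the monic gcd u**2 + 7u.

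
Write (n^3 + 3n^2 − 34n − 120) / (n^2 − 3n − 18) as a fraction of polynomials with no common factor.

(n^2 + 9n + 20)/(n + 3)

By polynomial division,
  n^3 + 3n^2 − 34n − 120 = (n + 6)(n^2 − 3n − 18) + (2n − 12)
  n^2 − 3n − 18 = ((1/2)n + 3/2)(2n − 12) + (0)
Last nonzero remainder: 2n − 12. Dividing through by 2 gives the monic gcd n − 6.
Cancel n − 6 from numerator and denominator to get the reduced form.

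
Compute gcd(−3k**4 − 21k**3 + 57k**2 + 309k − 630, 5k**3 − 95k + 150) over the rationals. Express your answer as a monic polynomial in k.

Repeated division with remainder:
  −3k**4 − 21k**3 + 57k**2 + 309k − 630 = (−(3/5)k − 21/5)(5k**3 − 95k + 150) + (0)
Last nonzero remainder: 5k**3 − 95k + 150. Dividing through by 5 gives the monic gcd k**3 − 19k + 30.

k**3 − 19k + 30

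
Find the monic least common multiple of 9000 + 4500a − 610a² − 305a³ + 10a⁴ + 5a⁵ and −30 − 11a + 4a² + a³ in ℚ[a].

−5400 − 900a + 1266a² + 61a³ − 67a⁴ − a⁵ + a⁶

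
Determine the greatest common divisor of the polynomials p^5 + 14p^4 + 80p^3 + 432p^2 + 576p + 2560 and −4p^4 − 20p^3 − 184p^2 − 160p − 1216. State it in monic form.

p^2 + 8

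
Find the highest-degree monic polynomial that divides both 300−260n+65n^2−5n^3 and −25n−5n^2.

1

Euclidean algorithm in ℚ[n]:
  −5n^3+65n^2−260n+300 = (n−18)(−5n^2−25n) + (−710n+300)
  −5n^2−25n = ((1/142)n+385/10082)(−710n+300) + (−57750/5041)
  −710n+300 = ((357911/5775)n−10082/385)(−57750/5041) + (0)
The last nonzero remainder is the constant −57750/5041, so the polynomials are coprime and gcd = 1.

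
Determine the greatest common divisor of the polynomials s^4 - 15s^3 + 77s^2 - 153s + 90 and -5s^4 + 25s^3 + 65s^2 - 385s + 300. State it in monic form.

Apply the Euclidean algorithm:
  s^4 - 15s^3 + 77s^2 - 153s + 90 = (-1/5)(-5s^4 + 25s^3 + 65s^2 - 385s + 300) + (-10s^3 + 90s^2 - 230s + 150)
  -5s^4 + 25s^3 + 65s^2 - 385s + 300 = ((1/2)s + 2)(-10s^3 + 90s^2 - 230s + 150) + (0)
Last nonzero remainder: -10s^3 + 90s^2 - 230s + 150. Dividing through by -10 gives the monic gcd s^3 - 9s^2 + 23s - 15.

s^3 - 9s^2 + 23s - 15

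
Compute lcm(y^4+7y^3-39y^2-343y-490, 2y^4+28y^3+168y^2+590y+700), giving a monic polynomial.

y^6+12y^5+21y^4-363y^3-3180y^2-11025y-12250

Euclidean algorithm in ℚ[y]:
  y^4+7y^3-39y^2-343y-490 = (1/2)(2y^4+28y^3+168y^2+590y+700) + (-7y^3-123y^2-638y-840)
  2y^4+28y^3+168y^2+590y+700 = (-(2/7)y+50/49)(-7y^3-123y^2-638y-840) + ((5450/49)y^2+(49050/49)y+10900/7)
  -7y^3-123y^2-638y-840 = (-(343/5450)y-294/545)((5450/49)y^2+(49050/49)y+10900/7) + (0)
Last nonzero remainder: (5450/49)y^2+(49050/49)y+10900/7. Dividing through by 5450/49 gives the monic gcd y^2+9y+14.
Then lcm(f, g) = f·g / gcd(f, g); expanding and making the result monic gives the answer.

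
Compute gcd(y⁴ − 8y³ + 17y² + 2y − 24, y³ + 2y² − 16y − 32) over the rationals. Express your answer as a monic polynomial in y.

Repeated division with remainder:
  y⁴ − 8y³ + 17y² + 2y − 24 = (y − 10)(y³ + 2y² − 16y − 32) + (53y² − 126y − 344)
  y³ + 2y² − 16y − 32 = ((1/53)y + 232/2809)(53y² − 126y − 344) + ((2520/2809)y − 10080/2809)
  53y² − 126y − 344 = ((148877/2520)y + 120787/1260)((2520/2809)y − 10080/2809) + (0)
Last nonzero remainder: (2520/2809)y − 10080/2809. Dividing through by 2520/2809 gives the monic gcd y − 4.

y − 4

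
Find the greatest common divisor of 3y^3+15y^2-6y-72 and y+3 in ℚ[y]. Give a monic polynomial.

By polynomial division,
  3y^3+15y^2-6y-72 = (3y^2+6y-24)(y+3) + (0)
The last nonzero remainder y+3 is already monic.

y+3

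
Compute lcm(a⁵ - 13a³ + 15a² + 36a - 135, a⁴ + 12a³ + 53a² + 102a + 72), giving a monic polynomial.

a⁷ + 6a⁶ - 5a⁵ - 63a⁴ + 22a³ + 201a² - 522a - 1080

Euclidean algorithm in ℚ[a]:
  a⁵ - 13a³ + 15a² + 36a - 135 = (a - 12)(a⁴ + 12a³ + 53a² + 102a + 72) + (78a³ + 549a² + 1188a + 729)
  a⁴ + 12a³ + 53a² + 102a + 72 = ((1/78)a + 43/676)(78a³ + 549a² + 1188a + 729) + ((1925/676)a² + (5775/338)a + 17325/676)
  78a³ + 549a² + 1188a + 729 = ((52728/1925)a + 54756/1925)((1925/676)a² + (5775/338)a + 17325/676) + (0)
Last nonzero remainder: (1925/676)a² + (5775/338)a + 17325/676. Dividing through by 1925/676 gives the monic gcd a² + 6a + 9.
Then lcm(f, g) = f·g / gcd(f, g); expanding and making the result monic gives the answer.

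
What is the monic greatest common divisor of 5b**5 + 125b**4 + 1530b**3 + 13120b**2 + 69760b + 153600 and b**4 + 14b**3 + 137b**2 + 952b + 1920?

b**3 + 11b**2 + 104b + 640

Repeated division with remainder:
  5b**5 + 125b**4 + 1530b**3 + 13120b**2 + 69760b + 153600 = (5b + 55)(b**4 + 14b**3 + 137b**2 + 952b + 1920) + (75b**3 + 825b**2 + 7800b + 48000)
  b**4 + 14b**3 + 137b**2 + 952b + 1920 = ((1/75)b + 1/25)(75b**3 + 825b**2 + 7800b + 48000) + (0)
Last nonzero remainder: 75b**3 + 825b**2 + 7800b + 48000. Dividing through by 75 gives the monic gcd b**3 + 11b**2 + 104b + 640.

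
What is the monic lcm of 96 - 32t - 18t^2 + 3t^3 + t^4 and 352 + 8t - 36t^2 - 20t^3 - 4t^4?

Repeated division with remainder:
  t^4 + 3t^3 - 18t^2 - 32t + 96 = (-1/4)(-4t^4 - 20t^3 - 36t^2 + 8t + 352) + (-2t^3 - 27t^2 - 30t + 184)
  -4t^4 - 20t^3 - 36t^2 + 8t + 352 = (2t - 17)(-2t^3 - 27t^2 - 30t + 184) + (-435t^2 - 870t + 3480)
  -2t^3 - 27t^2 - 30t + 184 = ((2/435)t + 23/435)(-435t^2 - 870t + 3480) + (0)
Last nonzero remainder: -435t^2 - 870t + 3480. Dividing through by -435 gives the monic gcd t^2 + 2t - 8.
Then lcm(f, g) = f·g / gcd(f, g); expanding and making the result monic gives the answer.

1056 - 64t - 198t^2 - 53t^3 + 2t^4 + 6t^5 + t^6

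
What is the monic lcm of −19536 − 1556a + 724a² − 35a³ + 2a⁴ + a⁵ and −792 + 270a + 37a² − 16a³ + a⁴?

By polynomial division,
  a⁵ + 2a⁴ − 35a³ + 724a² − 1556a − 19536 = (a + 18)(a⁴ − 16a³ + 37a² + 270a − 792) + (216a³ − 212a² − 5624a − 5280)
  a⁴ − 16a³ + 37a² + 270a − 792 = ((1/216)a − 811/11664)(216a³ − 212a² − 5624a − 5280) + ((140833/2916)a² − (140833/1458)a − 281666/243)
  216a³ − 212a² − 5624a − 5280 = ((629856/140833)a + 58320/12803)((140833/2916)a² − (140833/1458)a − 281666/243) + (0)
Last nonzero remainder: (140833/2916)a² − (140833/1458)a − 281666/243. Dividing through by 140833/2916 gives the monic gcd a² − 2a − 24.
Then lcm(f, g) = f·g / gcd(f, g); expanding and making the result monic gives the answer.

−644688 + 222156a + 26140a² − 12847a³ + 1280a⁴ − 30a⁵ − 12a⁶ + a⁷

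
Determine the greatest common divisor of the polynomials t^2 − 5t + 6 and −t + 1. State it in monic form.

1

Euclidean algorithm in ℚ[t]:
  t^2 − 5t + 6 = (−t + 4)(−t + 1) + (2)
  −t + 1 = (−(1/2)t + 1/2)(2) + (0)
The last nonzero remainder is the constant 2, so the polynomials are coprime and gcd = 1.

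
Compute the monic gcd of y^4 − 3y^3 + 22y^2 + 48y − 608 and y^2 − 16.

Euclidean algorithm in ℚ[y]:
  y^4 − 3y^3 + 22y^2 + 48y − 608 = (y^2 − 3y + 38)(y^2 − 16) + (0)
The last nonzero remainder y^2 − 16 is already monic.

y^2 − 16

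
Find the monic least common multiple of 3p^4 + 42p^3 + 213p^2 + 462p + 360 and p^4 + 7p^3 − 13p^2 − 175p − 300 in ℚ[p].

p^5 + 9p^4 + p^3 − 201p^2 − 650p − 600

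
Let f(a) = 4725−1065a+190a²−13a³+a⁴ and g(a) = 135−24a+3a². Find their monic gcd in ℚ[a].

45−8a+a²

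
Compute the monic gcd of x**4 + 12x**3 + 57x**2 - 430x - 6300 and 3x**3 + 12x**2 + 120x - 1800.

Repeated division with remainder:
  x**4 + 12x**3 + 57x**2 - 430x - 6300 = ((1/3)x + 8/3)(3x**3 + 12x**2 + 120x - 1800) + (-15x**2 - 150x - 1500)
  3x**3 + 12x**2 + 120x - 1800 = (-(1/5)x + 6/5)(-15x**2 - 150x - 1500) + (0)
Last nonzero remainder: -15x**2 - 150x - 1500. Dividing through by -15 gives the monic gcd x**2 + 10x + 100.

x**2 + 10x + 100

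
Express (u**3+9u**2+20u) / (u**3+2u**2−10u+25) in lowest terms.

(u**2+4u)/(u**2−3u+5)

By polynomial division,
  u**3+9u**2+20u = (u**3+2u**2−10u+25) + (7u**2+30u−25)
  u**3+2u**2−10u+25 = ((1/7)u−16/49)(7u**2+30u−25) + ((165/49)u+825/49)
  7u**2+30u−25 = ((343/165)u−49/33)((165/49)u+825/49) + (0)
Last nonzero remainder: (165/49)u+825/49. Dividing through by 165/49 gives the monic gcd u+5.
Cancel u+5 from numerator and denominator to get the reduced form.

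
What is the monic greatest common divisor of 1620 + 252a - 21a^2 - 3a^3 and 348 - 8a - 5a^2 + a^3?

6 + a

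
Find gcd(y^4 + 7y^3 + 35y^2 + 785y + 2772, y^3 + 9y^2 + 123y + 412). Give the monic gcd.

Apply the Euclidean algorithm:
  y^4 + 7y^3 + 35y^2 + 785y + 2772 = (y - 2)(y^3 + 9y^2 + 123y + 412) + (-70y^2 + 619y + 3596)
  y^3 + 9y^2 + 123y + 412 = (-(1/70)y - 1249/4900)(-70y^2 + 619y + 3596) + ((1627551/4900)y + 1627551/1225)
  -70y^2 + 619y + 3596 = (-(343000/1627551)y + 4405100/1627551)((1627551/4900)y + 1627551/1225) + (0)
Last nonzero remainder: (1627551/4900)y + 1627551/1225. Dividing through by 1627551/4900 gives the monic gcd y + 4.

y + 4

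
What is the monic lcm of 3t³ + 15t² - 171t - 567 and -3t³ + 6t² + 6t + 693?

t⁵ + 10t⁴ + t³ - 309t² - 2826t - 6237

Repeated division with remainder:
  3t³ + 15t² - 171t - 567 = (-1)(-3t³ + 6t² + 6t + 693) + (21t² - 165t + 126)
  -3t³ + 6t² + 6t + 693 = (-(1/7)t - 41/49)(21t² - 165t + 126) + (-(5589/49)t + 5589/7)
  21t² - 165t + 126 = (-(343/1863)t + 98/621)(-(5589/49)t + 5589/7) + (0)
Last nonzero remainder: -(5589/49)t + 5589/7. Dividing through by -5589/49 gives the monic gcd t - 7.
Then lcm(f, g) = f·g / gcd(f, g); expanding and making the result monic gives the answer.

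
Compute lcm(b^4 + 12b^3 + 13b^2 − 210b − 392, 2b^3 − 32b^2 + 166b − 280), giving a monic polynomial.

Apply the Euclidean algorithm:
  b^4 + 12b^3 + 13b^2 − 210b − 392 = ((1/2)b + 14)(2b^3 − 32b^2 + 166b − 280) + (378b^2 − 2394b + 3528)
  2b^3 − 32b^2 + 166b − 280 = ((1/189)b − 29/567)(378b^2 − 2394b + 3528) + ((224/9)b − 896/9)
  378b^2 − 2394b + 3528 = ((243/16)b − 567/16)((224/9)b − 896/9) + (0)
Last nonzero remainder: (224/9)b − 896/9. Dividing through by 224/9 gives the monic gcd b − 4.
Then lcm(f, g) = f·g / gcd(f, g); expanding and making the result monic gives the answer.

b^6 − 96b^4 + 54b^3 + 2583b^2 − 2646b − 13720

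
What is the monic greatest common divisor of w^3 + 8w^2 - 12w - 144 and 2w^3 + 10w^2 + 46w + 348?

By polynomial division,
  w^3 + 8w^2 - 12w - 144 = (1/2)(2w^3 + 10w^2 + 46w + 348) + (3w^2 - 35w - 318)
  2w^3 + 10w^2 + 46w + 348 = ((2/3)w + 100/9)(3w^2 - 35w - 318) + ((5822/9)w + 11644/3)
  3w^2 - 35w - 318 = ((27/5822)w - 477/5822)((5822/9)w + 11644/3) + (0)
Last nonzero remainder: (5822/9)w + 11644/3. Dividing through by 5822/9 gives the monic gcd w + 6.

w + 6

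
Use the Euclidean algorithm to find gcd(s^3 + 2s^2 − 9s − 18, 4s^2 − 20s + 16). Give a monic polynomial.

Apply the Euclidean algorithm:
  s^3 + 2s^2 − 9s − 18 = ((1/4)s + 7/4)(4s^2 − 20s + 16) + (22s − 46)
  4s^2 − 20s + 16 = ((2/11)s − 64/121)(22s − 46) + (−1008/121)
  22s − 46 = (−(1331/504)s + 2783/504)(−1008/121) + (0)
The last nonzero remainder is the constant −1008/121, so the polynomials are coprime and gcd = 1.

1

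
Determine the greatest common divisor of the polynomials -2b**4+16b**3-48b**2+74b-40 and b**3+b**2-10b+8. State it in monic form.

By polynomial division,
  -2b**4+16b**3-48b**2+74b-40 = (-2b+18)(b**3+b**2-10b+8) + (-86b**2+270b-184)
  b**3+b**2-10b+8 = (-(1/86)b-89/1849)(-86b**2+270b-184) + ((1584/1849)b-1584/1849)
  -86b**2+270b-184 = (-(79507/792)b+42527/198)((1584/1849)b-1584/1849) + (0)
Last nonzero remainder: (1584/1849)b-1584/1849. Dividing through by 1584/1849 gives the monic gcd b-1.

b-1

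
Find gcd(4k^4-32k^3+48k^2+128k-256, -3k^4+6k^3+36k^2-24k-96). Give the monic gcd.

k^3-4k^2-4k+16

Euclidean algorithm in ℚ[k]:
  4k^4-32k^3+48k^2+128k-256 = (-4/3)(-3k^4+6k^3+36k^2-24k-96) + (-24k^3+96k^2+96k-384)
  -3k^4+6k^3+36k^2-24k-96 = ((1/8)k+1/4)(-24k^3+96k^2+96k-384) + (0)
Last nonzero remainder: -24k^3+96k^2+96k-384. Dividing through by -24 gives the monic gcd k^3-4k^2-4k+16.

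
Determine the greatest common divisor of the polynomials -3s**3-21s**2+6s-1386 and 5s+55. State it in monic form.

s+11

Repeated division with remainder:
  -3s**3-21s**2+6s-1386 = (-(3/5)s**2+(12/5)s-126/5)(5s+55) + (0)
Last nonzero remainder: 5s+55. Dividing through by 5 gives the monic gcd s+11.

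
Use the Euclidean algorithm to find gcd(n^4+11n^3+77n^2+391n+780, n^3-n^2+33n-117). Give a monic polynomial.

Apply the Euclidean algorithm:
  n^4+11n^3+77n^2+391n+780 = (n+12)(n^3-n^2+33n-117) + (56n^2+112n+2184)
  n^3-n^2+33n-117 = ((1/56)n-3/56)(56n^2+112n+2184) + (0)
Last nonzero remainder: 56n^2+112n+2184. Dividing through by 56 gives the monic gcd n^2+2n+39.

n^2+2n+39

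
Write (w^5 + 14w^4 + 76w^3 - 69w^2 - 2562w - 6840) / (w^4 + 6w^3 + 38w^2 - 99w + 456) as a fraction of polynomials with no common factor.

(w^3 + 5w^2 - 26w - 120)/(w^2 - 3w + 8)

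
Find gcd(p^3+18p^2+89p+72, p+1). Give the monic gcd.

Euclidean algorithm in ℚ[p]:
  p^3+18p^2+89p+72 = (p^2+17p+72)(p+1) + (0)
The last nonzero remainder p+1 is already monic.

p+1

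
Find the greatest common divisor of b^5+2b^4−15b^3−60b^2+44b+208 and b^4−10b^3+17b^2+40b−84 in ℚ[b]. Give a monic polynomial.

Repeated division with remainder:
  b^5+2b^4−15b^3−60b^2+44b+208 = (b+12)(b^4−10b^3+17b^2+40b−84) + (88b^3−304b^2−352b+1216)
  b^4−10b^3+17b^2+40b−84 = ((1/88)b−9/121)(88b^3−304b^2−352b+1216) + (−(195/121)b^2+780/121)
  88b^3−304b^2−352b+1216 = (−(10648/195)b+36784/195)(−(195/121)b^2+780/121) + (0)
Last nonzero remainder: −(195/121)b^2+780/121. Dividing through by −195/121 gives the monic gcd b^2−4.

b^2−4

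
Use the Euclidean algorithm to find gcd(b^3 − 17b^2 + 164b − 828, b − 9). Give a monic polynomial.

By polynomial division,
  b^3 − 17b^2 + 164b − 828 = (b^2 − 8b + 92)(b − 9) + (0)
The last nonzero remainder b − 9 is already monic.

b − 9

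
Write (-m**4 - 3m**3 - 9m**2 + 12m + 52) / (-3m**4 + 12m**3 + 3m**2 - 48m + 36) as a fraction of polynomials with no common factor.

(m**2 + 3m + 13)/(3m**2 - 12m + 9)

Euclidean algorithm in ℚ[m]:
  -m**4 - 3m**3 - 9m**2 + 12m + 52 = (1/3)(-3m**4 + 12m**3 + 3m**2 - 48m + 36) + (-7m**3 - 10m**2 + 28m + 40)
  -3m**4 + 12m**3 + 3m**2 - 48m + 36 = ((3/7)m - 114/49)(-7m**3 - 10m**2 + 28m + 40) + (-(1581/49)m**2 + 6324/49)
  -7m**3 - 10m**2 + 28m + 40 = ((343/1581)m + 490/1581)(-(1581/49)m**2 + 6324/49) + (0)
Last nonzero remainder: -(1581/49)m**2 + 6324/49. Dividing through by -1581/49 gives the monic gcd m**2 - 4.
Cancel m**2 - 4 from numerator and denominator to get the reduced form.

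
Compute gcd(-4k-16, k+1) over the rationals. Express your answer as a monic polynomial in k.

1

Apply the Euclidean algorithm:
  -4k-16 = (-4)(k+1) + (-12)
  k+1 = (-(1/12)k-1/12)(-12) + (0)
The last nonzero remainder is the constant -12, so the polynomials are coprime and gcd = 1.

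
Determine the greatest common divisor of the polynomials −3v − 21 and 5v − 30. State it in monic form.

1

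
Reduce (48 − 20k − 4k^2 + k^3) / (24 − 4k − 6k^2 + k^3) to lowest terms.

(4 + k)/(2 + k)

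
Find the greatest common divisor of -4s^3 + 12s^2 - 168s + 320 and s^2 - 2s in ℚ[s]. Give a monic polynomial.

s - 2

Apply the Euclidean algorithm:
  -4s^3 + 12s^2 - 168s + 320 = (-4s + 4)(s^2 - 2s) + (-160s + 320)
  s^2 - 2s = (-(1/160)s)(-160s + 320) + (0)
Last nonzero remainder: -160s + 320. Dividing through by -160 gives the monic gcd s - 2.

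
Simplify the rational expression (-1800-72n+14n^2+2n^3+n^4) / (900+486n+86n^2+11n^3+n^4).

(-6+n)/(3+n)

Euclidean algorithm in ℚ[n]:
  n^4+2n^3+14n^2-72n-1800 = (n^4+11n^3+86n^2+486n+900) + (-9n^3-72n^2-558n-2700)
  n^4+11n^3+86n^2+486n+900 = (-(1/9)n-1/3)(-9n^3-72n^2-558n-2700) + (0)
Last nonzero remainder: -9n^3-72n^2-558n-2700. Dividing through by -9 gives the monic gcd n^3+8n^2+62n+300.
Cancel n^3+8n^2+62n+300 from numerator and denominator to get the reduced form.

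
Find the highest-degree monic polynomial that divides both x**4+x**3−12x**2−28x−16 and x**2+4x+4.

x**2+4x+4

Apply the Euclidean algorithm:
  x**4+x**3−12x**2−28x−16 = (x**2−3x−4)(x**2+4x+4) + (0)
The last nonzero remainder x**2+4x+4 is already monic.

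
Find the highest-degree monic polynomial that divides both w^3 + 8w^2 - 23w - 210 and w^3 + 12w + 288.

By polynomial division,
  w^3 + 8w^2 - 23w - 210 = (w^3 + 12w + 288) + (8w^2 - 35w - 498)
  w^3 + 12w + 288 = ((1/8)w + 35/64)(8w^2 - 35w - 498) + ((5977/64)w + 17931/32)
  8w^2 - 35w - 498 = ((512/5977)w - 5312/5977)((5977/64)w + 17931/32) + (0)
Last nonzero remainder: (5977/64)w + 17931/32. Dividing through by 5977/64 gives the monic gcd w + 6.

w + 6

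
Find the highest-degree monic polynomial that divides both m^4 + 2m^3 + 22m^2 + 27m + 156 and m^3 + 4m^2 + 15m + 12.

Apply the Euclidean algorithm:
  m^4 + 2m^3 + 22m^2 + 27m + 156 = (m - 2)(m^3 + 4m^2 + 15m + 12) + (15m^2 + 45m + 180)
  m^3 + 4m^2 + 15m + 12 = ((1/15)m + 1/15)(15m^2 + 45m + 180) + (0)
Last nonzero remainder: 15m^2 + 45m + 180. Dividing through by 15 gives the monic gcd m^2 + 3m + 12.

m^2 + 3m + 12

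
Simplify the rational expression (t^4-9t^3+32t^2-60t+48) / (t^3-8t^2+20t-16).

(t^2-3t+6)/(t-2)

By polynomial division,
  t^4-9t^3+32t^2-60t+48 = (t-1)(t^3-8t^2+20t-16) + (4t^2-24t+32)
  t^3-8t^2+20t-16 = ((1/4)t-1/2)(4t^2-24t+32) + (0)
Last nonzero remainder: 4t^2-24t+32. Dividing through by 4 gives the monic gcd t^2-6t+8.
Cancel t^2-6t+8 from numerator and denominator to get the reduced form.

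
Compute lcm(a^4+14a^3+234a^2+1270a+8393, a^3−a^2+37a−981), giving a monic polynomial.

a^5+5a^4+108a^3−836a^2−3037a−75537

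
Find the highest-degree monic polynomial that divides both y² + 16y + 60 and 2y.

1

Repeated division with remainder:
  y² + 16y + 60 = ((1/2)y + 8)(2y) + (60)
  2y = ((1/30)y)(60) + (0)
The last nonzero remainder is the constant 60, so the polynomials are coprime and gcd = 1.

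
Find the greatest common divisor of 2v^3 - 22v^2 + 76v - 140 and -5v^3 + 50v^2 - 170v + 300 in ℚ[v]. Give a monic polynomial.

v^2 - 4v + 10

Euclidean algorithm in ℚ[v]:
  2v^3 - 22v^2 + 76v - 140 = (-2/5)(-5v^3 + 50v^2 - 170v + 300) + (-2v^2 + 8v - 20)
  -5v^3 + 50v^2 - 170v + 300 = ((5/2)v - 15)(-2v^2 + 8v - 20) + (0)
Last nonzero remainder: -2v^2 + 8v - 20. Dividing through by -2 gives the monic gcd v^2 - 4v + 10.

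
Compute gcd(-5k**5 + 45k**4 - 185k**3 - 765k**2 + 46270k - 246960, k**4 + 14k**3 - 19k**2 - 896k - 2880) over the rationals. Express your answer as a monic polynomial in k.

By polynomial division,
  -5k**5 + 45k**4 - 185k**3 - 765k**2 + 46270k - 246960 = (-5k + 115)(k**4 + 14k**3 - 19k**2 - 896k - 2880) + (-1890k**3 - 3060k**2 + 134910k + 84240)
  k**4 + 14k**3 - 19k**2 - 896k - 2880 = (-(1/1890)k - 26/3969)(-1890k**3 - 3060k**2 + 134910k + 84240) + ((14260/441)k**2 + (14260/441)k - 114080/49)
  -1890k**3 - 3060k**2 + 134910k + 84240 = (-(83349/1426)k - 51597/1426)((14260/441)k**2 + (14260/441)k - 114080/49) + (0)
Last nonzero remainder: (14260/441)k**2 + (14260/441)k - 114080/49. Dividing through by 14260/441 gives the monic gcd k**2 + k - 72.

k**2 + k - 72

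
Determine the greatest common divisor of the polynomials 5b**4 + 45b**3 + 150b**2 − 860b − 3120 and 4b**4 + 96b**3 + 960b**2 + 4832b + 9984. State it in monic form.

Euclidean algorithm in ℚ[b]:
  5b**4 + 45b**3 + 150b**2 − 860b − 3120 = (5/4)(4b**4 + 96b**3 + 960b**2 + 4832b + 9984) + (−75b**3 − 1050b**2 − 6900b − 15600)
  4b**4 + 96b**3 + 960b**2 + 4832b + 9984 = (−(4/75)b − 8/15)(−75b**3 − 1050b**2 − 6900b − 15600) + (32b**2 + 320b + 1664)
  −75b**3 − 1050b**2 − 6900b − 15600 = (−(75/32)b − 75/8)(32b**2 + 320b + 1664) + (0)
Last nonzero remainder: 32b**2 + 320b + 1664. Dividing through by 32 gives the monic gcd b**2 + 10b + 52.

b**2 + 10b + 52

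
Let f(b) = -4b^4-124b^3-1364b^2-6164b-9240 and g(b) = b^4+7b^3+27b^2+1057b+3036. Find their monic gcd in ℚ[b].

b^2+14b+33

Repeated division with remainder:
  -4b^4-124b^3-1364b^2-6164b-9240 = (-4)(b^4+7b^3+27b^2+1057b+3036) + (-96b^3-1256b^2-1936b+2904)
  b^4+7b^3+27b^2+1057b+3036 = (-(1/96)b+73/1152)(-96b^3-1256b^2-1936b+2904) + ((12445/144)b^2+(87115/72)b+136895/48)
  -96b^3-1256b^2-1936b+2904 = (-(13824/12445)b+12672/12445)((12445/144)b^2+(87115/72)b+136895/48) + (0)
Last nonzero remainder: (12445/144)b^2+(87115/72)b+136895/48. Dividing through by 12445/144 gives the monic gcd b^2+14b+33.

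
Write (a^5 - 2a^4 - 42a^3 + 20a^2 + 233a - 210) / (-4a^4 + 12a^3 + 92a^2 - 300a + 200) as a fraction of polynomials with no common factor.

(-a^2 + 4a + 21)/(4a - 20)

Euclidean algorithm in ℚ[a]:
  a^5 - 2a^4 - 42a^3 + 20a^2 + 233a - 210 = (-(1/4)a - 1/4)(-4a^4 + 12a^3 + 92a^2 - 300a + 200) + (-16a^3 - 32a^2 + 208a - 160)
  -4a^4 + 12a^3 + 92a^2 - 300a + 200 = ((1/4)a - 5/4)(-16a^3 - 32a^2 + 208a - 160) + (0)
Last nonzero remainder: -16a^3 - 32a^2 + 208a - 160. Dividing through by -16 gives the monic gcd a^3 + 2a^2 - 13a + 10.
Cancel a^3 + 2a^2 - 13a + 10 from numerator and denominator to get the reduced form.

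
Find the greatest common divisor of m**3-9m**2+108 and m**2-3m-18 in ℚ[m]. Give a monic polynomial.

Repeated division with remainder:
  m**3-9m**2+108 = (m-6)(m**2-3m-18) + (0)
The last nonzero remainder m**2-3m-18 is already monic.

m**2-3m-18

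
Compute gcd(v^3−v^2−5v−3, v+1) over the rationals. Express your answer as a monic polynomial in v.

v+1

By polynomial division,
  v^3−v^2−5v−3 = (v^2−2v−3)(v+1) + (0)
The last nonzero remainder v+1 is already monic.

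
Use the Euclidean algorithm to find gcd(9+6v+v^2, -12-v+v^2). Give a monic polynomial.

Euclidean algorithm in ℚ[v]:
  v^2+6v+9 = (v^2-v-12) + (7v+21)
  v^2-v-12 = ((1/7)v-4/7)(7v+21) + (0)
Last nonzero remainder: 7v+21. Dividing through by 7 gives the monic gcd v+3.

3+v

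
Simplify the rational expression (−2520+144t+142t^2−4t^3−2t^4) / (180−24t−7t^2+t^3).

(420+46t−16t^2−2t^3)/(−30−t+t^2)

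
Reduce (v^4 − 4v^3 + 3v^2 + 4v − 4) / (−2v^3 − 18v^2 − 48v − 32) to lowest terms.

(−v^3 + 5v^2 − 8v + 4)/(2v^2 + 16v + 32)

Apply the Euclidean algorithm:
  v^4 − 4v^3 + 3v^2 + 4v − 4 = (−(1/2)v + 13/2)(−2v^3 − 18v^2 − 48v − 32) + (96v^2 + 300v + 204)
  −2v^3 − 18v^2 − 48v − 32 = (−(1/48)v − 47/384)(96v^2 + 300v + 204) + (−(225/32)v − 225/32)
  96v^2 + 300v + 204 = (−(1024/75)v − 2176/75)(−(225/32)v − 225/32) + (0)
Last nonzero remainder: −(225/32)v − 225/32. Dividing through by −225/32 gives the monic gcd v + 1.
Cancel v + 1 from numerator and denominator to get the reduced form.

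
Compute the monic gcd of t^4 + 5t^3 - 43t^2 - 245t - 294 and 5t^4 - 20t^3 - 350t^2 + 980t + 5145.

t^3 + 3t^2 - 49t - 147

Apply the Euclidean algorithm:
  t^4 + 5t^3 - 43t^2 - 245t - 294 = (1/5)(5t^4 - 20t^3 - 350t^2 + 980t + 5145) + (9t^3 + 27t^2 - 441t - 1323)
  5t^4 - 20t^3 - 350t^2 + 980t + 5145 = ((5/9)t - 35/9)(9t^3 + 27t^2 - 441t - 1323) + (0)
Last nonzero remainder: 9t^3 + 27t^2 - 441t - 1323. Dividing through by 9 gives the monic gcd t^3 + 3t^2 - 49t - 147.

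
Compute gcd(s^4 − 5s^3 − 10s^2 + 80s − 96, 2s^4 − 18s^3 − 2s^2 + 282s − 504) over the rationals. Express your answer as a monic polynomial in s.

s^2 + s − 12

Apply the Euclidean algorithm:
  s^4 − 5s^3 − 10s^2 + 80s − 96 = (1/2)(2s^4 − 18s^3 − 2s^2 + 282s − 504) + (4s^3 − 9s^2 − 61s + 156)
  2s^4 − 18s^3 − 2s^2 + 282s − 504 = ((1/2)s − 27/8)(4s^3 − 9s^2 − 61s + 156) + (−(15/8)s^2 − (15/8)s + 45/2)
  4s^3 − 9s^2 − 61s + 156 = (−(32/15)s + 104/15)(−(15/8)s^2 − (15/8)s + 45/2) + (0)
Last nonzero remainder: −(15/8)s^2 − (15/8)s + 45/2. Dividing through by −15/8 gives the monic gcd s^2 + s − 12.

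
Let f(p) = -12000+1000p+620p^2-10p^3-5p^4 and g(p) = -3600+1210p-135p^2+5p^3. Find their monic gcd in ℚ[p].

-10+p

Repeated division with remainder:
  -5p^4-10p^3+620p^2+1000p-12000 = (-p-29)(5p^3-135p^2+1210p-3600) + (-2085p^2+32490p-116400)
  5p^3-135p^2+1210p-3600 = (-(1/417)p+529/19321)(-2085p^2+32490p-116400) + ((798000/19321)p-7980000/19321)
  -2085p^2+32490p-116400 = (-(2685619/53200)p+1874137/6650)((798000/19321)p-7980000/19321) + (0)
Last nonzero remainder: (798000/19321)p-7980000/19321. Dividing through by 798000/19321 gives the monic gcd p-10.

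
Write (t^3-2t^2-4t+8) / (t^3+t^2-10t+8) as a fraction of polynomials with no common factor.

Apply the Euclidean algorithm:
  t^3-2t^2-4t+8 = (t^3+t^2-10t+8) + (-3t^2+6t)
  t^3+t^2-10t+8 = (-(1/3)t-1)(-3t^2+6t) + (-4t+8)
  -3t^2+6t = ((3/4)t)(-4t+8) + (0)
Last nonzero remainder: -4t+8. Dividing through by -4 gives the monic gcd t-2.
Cancel t-2 from numerator and denominator to get the reduced form.

(t^2-4)/(t^2+3t-4)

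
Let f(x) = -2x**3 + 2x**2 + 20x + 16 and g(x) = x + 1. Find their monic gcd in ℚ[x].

x + 1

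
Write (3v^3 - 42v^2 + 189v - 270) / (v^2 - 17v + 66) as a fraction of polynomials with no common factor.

Apply the Euclidean algorithm:
  3v^3 - 42v^2 + 189v - 270 = (3v + 9)(v^2 - 17v + 66) + (144v - 864)
  v^2 - 17v + 66 = ((1/144)v - 11/144)(144v - 864) + (0)
Last nonzero remainder: 144v - 864. Dividing through by 144 gives the monic gcd v - 6.
Cancel v - 6 from numerator and denominator to get the reduced form.

(3v^2 - 24v + 45)/(v - 11)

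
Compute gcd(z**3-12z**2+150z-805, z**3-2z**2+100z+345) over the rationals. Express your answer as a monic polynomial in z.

z**2-5z+115

By polynomial division,
  z**3-12z**2+150z-805 = (z**3-2z**2+100z+345) + (-10z**2+50z-1150)
  z**3-2z**2+100z+345 = (-(1/10)z-3/10)(-10z**2+50z-1150) + (0)
Last nonzero remainder: -10z**2+50z-1150. Dividing through by -10 gives the monic gcd z**2-5z+115.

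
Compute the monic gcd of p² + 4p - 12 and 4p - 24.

Repeated division with remainder:
  p² + 4p - 12 = ((1/4)p + 5/2)(4p - 24) + (48)
  4p - 24 = ((1/12)p - 1/2)(48) + (0)
The last nonzero remainder is the constant 48, so the polynomials are coprime and gcd = 1.

1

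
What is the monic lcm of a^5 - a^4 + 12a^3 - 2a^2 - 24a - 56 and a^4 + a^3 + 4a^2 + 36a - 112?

a^6 + 3a^5 + 8a^4 + 46a^3 - 32a^2 - 152a - 224

By polynomial division,
  a^5 - a^4 + 12a^3 - 2a^2 - 24a - 56 = (a - 2)(a^4 + a^3 + 4a^2 + 36a - 112) + (10a^3 - 30a^2 + 160a - 280)
  a^4 + a^3 + 4a^2 + 36a - 112 = ((1/10)a + 2/5)(10a^3 - 30a^2 + 160a - 280) + (0)
Last nonzero remainder: 10a^3 - 30a^2 + 160a - 280. Dividing through by 10 gives the monic gcd a^3 - 3a^2 + 16a - 28.
Then lcm(f, g) = f·g / gcd(f, g); expanding and making the result monic gives the answer.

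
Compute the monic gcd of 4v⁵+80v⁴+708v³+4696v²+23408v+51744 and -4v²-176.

v²+44

Apply the Euclidean algorithm:
  4v⁵+80v⁴+708v³+4696v²+23408v+51744 = (-v³-20v²-133v-294)(-4v²-176) + (0)
Last nonzero remainder: -4v²-176. Dividing through by -4 gives the monic gcd v²+44.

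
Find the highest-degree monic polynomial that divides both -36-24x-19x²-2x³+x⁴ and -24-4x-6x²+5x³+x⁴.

2+x+x²

Apply the Euclidean algorithm:
  x⁴-2x³-19x²-24x-36 = (x⁴+5x³-6x²-4x-24) + (-7x³-13x²-20x-12)
  x⁴+5x³-6x²-4x-24 = (-(1/7)x-22/49)(-7x³-13x²-20x-12) + (-(720/49)x²-(720/49)x-1440/49)
  -7x³-13x²-20x-12 = ((343/720)x+49/120)(-(720/49)x²-(720/49)x-1440/49) + (0)
Last nonzero remainder: -(720/49)x²-(720/49)x-1440/49. Dividing through by -720/49 gives the monic gcd x²+x+2.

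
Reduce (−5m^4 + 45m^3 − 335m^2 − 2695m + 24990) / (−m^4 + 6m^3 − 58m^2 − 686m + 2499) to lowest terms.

(5m − 30)/(m − 3)

Repeated division with remainder:
  −5m^4 + 45m^3 − 335m^2 − 2695m + 24990 = (5)(−m^4 + 6m^3 − 58m^2 − 686m + 2499) + (15m^3 − 45m^2 + 735m + 12495)
  −m^4 + 6m^3 − 58m^2 − 686m + 2499 = (−(1/15)m + 1/5)(15m^3 − 45m^2 + 735m + 12495) + (0)
Last nonzero remainder: 15m^3 − 45m^2 + 735m + 12495. Dividing through by 15 gives the monic gcd m^3 − 3m^2 + 49m + 833.
Cancel m^3 − 3m^2 + 49m + 833 from numerator and denominator to get the reduced form.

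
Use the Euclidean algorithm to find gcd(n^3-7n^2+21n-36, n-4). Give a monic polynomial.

Apply the Euclidean algorithm:
  n^3-7n^2+21n-36 = (n^2-3n+9)(n-4) + (0)
The last nonzero remainder n-4 is already monic.

n-4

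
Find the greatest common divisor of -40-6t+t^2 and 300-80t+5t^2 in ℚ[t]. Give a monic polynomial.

By polynomial division,
  t^2-6t-40 = (1/5)(5t^2-80t+300) + (10t-100)
  5t^2-80t+300 = ((1/2)t-3)(10t-100) + (0)
Last nonzero remainder: 10t-100. Dividing through by 10 gives the monic gcd t-10.

-10+t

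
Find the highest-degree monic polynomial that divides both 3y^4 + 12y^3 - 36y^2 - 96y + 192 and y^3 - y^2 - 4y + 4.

Euclidean algorithm in ℚ[y]:
  3y^4 + 12y^3 - 36y^2 - 96y + 192 = (3y + 15)(y^3 - y^2 - 4y + 4) + (-9y^2 - 48y + 132)
  y^3 - y^2 - 4y + 4 = (-(1/9)y + 19/27)(-9y^2 - 48y + 132) + ((400/9)y - 800/9)
  -9y^2 - 48y + 132 = (-(81/400)y - 297/200)((400/9)y - 800/9) + (0)
Last nonzero remainder: (400/9)y - 800/9. Dividing through by 400/9 gives the monic gcd y - 2.

y - 2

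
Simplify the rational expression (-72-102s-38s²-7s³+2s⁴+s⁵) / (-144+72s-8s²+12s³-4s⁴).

Euclidean algorithm in ℚ[s]:
  s⁵+2s⁴-7s³-38s²-102s-72 = (-(1/4)s-5/4)(-4s⁴+12s³-8s²+72s-144) + (6s³-30s²-48s-252)
  -4s⁴+12s³-8s²+72s-144 = (-(2/3)s-4/3)(6s³-30s²-48s-252) + (-80s²-160s-480)
  6s³-30s²-48s-252 = (-(3/40)s+21/40)(-80s²-160s-480) + (0)
Last nonzero remainder: -80s²-160s-480. Dividing through by -80 gives the monic gcd s²+2s+6.
Cancel s²+2s+6 from numerator and denominator to get the reduced form.

(12+13s-s³)/(24-20s+4s²)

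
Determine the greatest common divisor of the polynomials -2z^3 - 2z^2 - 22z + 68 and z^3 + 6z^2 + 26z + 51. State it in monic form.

Repeated division with remainder:
  -2z^3 - 2z^2 - 22z + 68 = (-2)(z^3 + 6z^2 + 26z + 51) + (10z^2 + 30z + 170)
  z^3 + 6z^2 + 26z + 51 = ((1/10)z + 3/10)(10z^2 + 30z + 170) + (0)
Last nonzero remainder: 10z^2 + 30z + 170. Dividing through by 10 gives the monic gcd z^2 + 3z + 17.

z^2 + 3z + 17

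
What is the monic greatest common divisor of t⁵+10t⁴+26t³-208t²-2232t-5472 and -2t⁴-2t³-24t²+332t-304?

t²+6t+38

Repeated division with remainder:
  t⁵+10t⁴+26t³-208t²-2232t-5472 = (-(1/2)t-9/2)(-2t⁴-2t³-24t²+332t-304) + (5t³-150t²-890t-6840)
  -2t⁴-2t³-24t²+332t-304 = (-(2/5)t-62/5)(5t³-150t²-890t-6840) + (-2240t²-13440t-85120)
  5t³-150t²-890t-6840 = (-(1/448)t+9/112)(-2240t²-13440t-85120) + (0)
Last nonzero remainder: -2240t²-13440t-85120. Dividing through by -2240 gives the monic gcd t²+6t+38.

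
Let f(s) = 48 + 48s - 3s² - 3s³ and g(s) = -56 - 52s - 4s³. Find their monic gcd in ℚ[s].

1 + s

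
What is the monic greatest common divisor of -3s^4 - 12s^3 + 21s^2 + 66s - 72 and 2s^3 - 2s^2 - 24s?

s + 3

Repeated division with remainder:
  -3s^4 - 12s^3 + 21s^2 + 66s - 72 = (-(3/2)s - 15/2)(2s^3 - 2s^2 - 24s) + (-30s^2 - 114s - 72)
  2s^3 - 2s^2 - 24s = (-(1/15)s + 8/25)(-30s^2 - 114s - 72) + ((192/25)s + 576/25)
  -30s^2 - 114s - 72 = (-(125/32)s - 25/8)((192/25)s + 576/25) + (0)
Last nonzero remainder: (192/25)s + 576/25. Dividing through by 192/25 gives the monic gcd s + 3.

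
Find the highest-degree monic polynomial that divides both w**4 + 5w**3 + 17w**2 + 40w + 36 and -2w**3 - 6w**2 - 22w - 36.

w**3 + 3w**2 + 11w + 18

Repeated division with remainder:
  w**4 + 5w**3 + 17w**2 + 40w + 36 = (-(1/2)w - 1)(-2w**3 - 6w**2 - 22w - 36) + (0)
Last nonzero remainder: -2w**3 - 6w**2 - 22w - 36. Dividing through by -2 gives the monic gcd w**3 + 3w**2 + 11w + 18.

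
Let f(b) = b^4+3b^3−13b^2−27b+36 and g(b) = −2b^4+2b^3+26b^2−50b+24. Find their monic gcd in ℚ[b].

By polynomial division,
  b^4+3b^3−13b^2−27b+36 = (−1/2)(−2b^4+2b^3+26b^2−50b+24) + (4b^3−52b+48)
  −2b^4+2b^3+26b^2−50b+24 = (−(1/2)b+1/2)(4b^3−52b+48) + (0)
Last nonzero remainder: 4b^3−52b+48. Dividing through by 4 gives the monic gcd b^3−13b+12.

b^3−13b+12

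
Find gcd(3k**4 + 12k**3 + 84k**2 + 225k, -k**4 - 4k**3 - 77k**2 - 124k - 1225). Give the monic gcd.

Euclidean algorithm in ℚ[k]:
  3k**4 + 12k**3 + 84k**2 + 225k = (-3)(-k**4 - 4k**3 - 77k**2 - 124k - 1225) + (-147k**2 - 147k - 3675)
  -k**4 - 4k**3 - 77k**2 - 124k - 1225 = ((1/147)k**2 + (1/49)k + 1/3)(-147k**2 - 147k - 3675) + (0)
Last nonzero remainder: -147k**2 - 147k - 3675. Dividing through by -147 gives the monic gcd k**2 + k + 25.

k**2 + k + 25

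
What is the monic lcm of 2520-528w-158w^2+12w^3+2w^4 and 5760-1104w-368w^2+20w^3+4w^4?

-10080+3372w+368w^2-127w^3-2w^4+w^5

Apply the Euclidean algorithm:
  2w^4+12w^3-158w^2-528w+2520 = (1/2)(4w^4+20w^3-368w^2-1104w+5760) + (2w^3+26w^2+24w-360)
  4w^4+20w^3-368w^2-1104w+5760 = (2w-16)(2w^3+26w^2+24w-360) + (0)
Last nonzero remainder: 2w^3+26w^2+24w-360. Dividing through by 2 gives the monic gcd w^3+13w^2+12w-180.
Then lcm(f, g) = f·g / gcd(f, g); expanding and making the result monic gives the answer.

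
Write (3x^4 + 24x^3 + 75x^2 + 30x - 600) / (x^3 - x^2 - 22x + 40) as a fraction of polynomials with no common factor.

(3x^2 + 15x + 60)/(x - 4)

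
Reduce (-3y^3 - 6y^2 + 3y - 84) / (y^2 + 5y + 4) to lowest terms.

Apply the Euclidean algorithm:
  -3y^3 - 6y^2 + 3y - 84 = (-3y + 9)(y^2 + 5y + 4) + (-30y - 120)
  y^2 + 5y + 4 = (-(1/30)y - 1/30)(-30y - 120) + (0)
Last nonzero remainder: -30y - 120. Dividing through by -30 gives the monic gcd y + 4.
Cancel y + 4 from numerator and denominator to get the reduced form.

(-3y^2 + 6y - 21)/(y + 1)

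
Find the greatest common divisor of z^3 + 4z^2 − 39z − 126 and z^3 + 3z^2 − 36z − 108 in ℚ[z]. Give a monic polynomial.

z^2 − 3z − 18

Apply the Euclidean algorithm:
  z^3 + 4z^2 − 39z − 126 = (z^3 + 3z^2 − 36z − 108) + (z^2 − 3z − 18)
  z^3 + 3z^2 − 36z − 108 = (z + 6)(z^2 − 3z − 18) + (0)
The last nonzero remainder z^2 − 3z − 18 is already monic.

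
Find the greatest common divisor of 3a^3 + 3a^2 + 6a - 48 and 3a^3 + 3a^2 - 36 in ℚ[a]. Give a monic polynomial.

Apply the Euclidean algorithm:
  3a^3 + 3a^2 + 6a - 48 = (3a^3 + 3a^2 - 36) + (6a - 12)
  3a^3 + 3a^2 - 36 = ((1/2)a^2 + (3/2)a + 3)(6a - 12) + (0)
Last nonzero remainder: 6a - 12. Dividing through by 6 gives the monic gcd a - 2.

a - 2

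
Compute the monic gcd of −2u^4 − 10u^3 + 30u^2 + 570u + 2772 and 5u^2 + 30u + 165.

u^2 + 6u + 33

Repeated division with remainder:
  −2u^4 − 10u^3 + 30u^2 + 570u + 2772 = (−(2/5)u^2 + (2/5)u + 84/5)(5u^2 + 30u + 165) + (0)
Last nonzero remainder: 5u^2 + 30u + 165. Dividing through by 5 gives the monic gcd u^2 + 6u + 33.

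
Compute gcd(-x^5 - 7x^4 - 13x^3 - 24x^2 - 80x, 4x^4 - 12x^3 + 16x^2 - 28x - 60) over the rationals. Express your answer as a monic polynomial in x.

x^2 - x + 5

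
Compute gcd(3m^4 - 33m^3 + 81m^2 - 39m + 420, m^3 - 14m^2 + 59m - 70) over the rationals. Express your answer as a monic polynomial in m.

m^2 - 12m + 35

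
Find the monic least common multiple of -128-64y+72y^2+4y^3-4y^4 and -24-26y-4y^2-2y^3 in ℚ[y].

384+224y-168y^2-14y^3-7y^4+y^6

Apply the Euclidean algorithm:
  -4y^4+4y^3+72y^2-64y-128 = (2y-6)(-2y^3-4y^2-26y-24) + (100y^2-172y-272)
  -2y^3-4y^2-26y-24 = (-(1/50)y-93/1250)(100y^2-172y-272) + (-(27648/625)y-27648/625)
  100y^2-172y-272 = (-(15625/6912)y+10625/1728)(-(27648/625)y-27648/625) + (0)
Last nonzero remainder: -(27648/625)y-27648/625. Dividing through by -27648/625 gives the monic gcd y+1.
Then lcm(f, g) = f·g / gcd(f, g); expanding and making the result monic gives the answer.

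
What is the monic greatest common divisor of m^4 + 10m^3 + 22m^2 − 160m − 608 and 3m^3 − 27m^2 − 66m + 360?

m + 4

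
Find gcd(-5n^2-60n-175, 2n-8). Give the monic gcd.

1

By polynomial division,
  -5n^2-60n-175 = (-(5/2)n-40)(2n-8) + (-495)
  2n-8 = (-(2/495)n+8/495)(-495) + (0)
The last nonzero remainder is the constant -495, so the polynomials are coprime and gcd = 1.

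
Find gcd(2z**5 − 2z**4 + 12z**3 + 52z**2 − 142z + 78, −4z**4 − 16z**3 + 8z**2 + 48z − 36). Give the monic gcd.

By polynomial division,
  2z**5 − 2z**4 + 12z**3 + 52z**2 − 142z + 78 = (−(1/2)z + 5/2)(−4z**4 − 16z**3 + 8z**2 + 48z − 36) + (56z**3 + 56z**2 − 280z + 168)
  −4z**4 − 16z**3 + 8z**2 + 48z − 36 = (−(1/14)z − 3/14)(56z**3 + 56z**2 − 280z + 168) + (0)
Last nonzero remainder: 56z**3 + 56z**2 − 280z + 168. Dividing through by 56 gives the monic gcd z**3 + z**2 − 5z + 3.

z**3 + z**2 − 5z + 3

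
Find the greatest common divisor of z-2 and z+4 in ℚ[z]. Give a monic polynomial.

1

Euclidean algorithm in ℚ[z]:
  z-2 = (z+4) + (-6)
  z+4 = (-(1/6)z-2/3)(-6) + (0)
The last nonzero remainder is the constant -6, so the polynomials are coprime and gcd = 1.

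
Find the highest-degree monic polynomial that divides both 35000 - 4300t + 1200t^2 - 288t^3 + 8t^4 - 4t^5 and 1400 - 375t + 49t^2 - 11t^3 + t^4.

-175 + 25t - 3t^2 + t^3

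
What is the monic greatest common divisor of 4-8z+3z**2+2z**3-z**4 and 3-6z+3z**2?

1-2z+z**2

By polynomial division,
  -z**4+2z**3+3z**2-8z+4 = (-(1/3)z**2+4/3)(3z**2-6z+3) + (0)
Last nonzero remainder: 3z**2-6z+3. Dividing through by 3 gives the monic gcd z**2-2z+1.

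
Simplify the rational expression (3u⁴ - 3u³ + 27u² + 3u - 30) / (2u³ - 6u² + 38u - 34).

(3u³ + 27u + 30)/(2u² - 4u + 34)

Euclidean algorithm in ℚ[u]:
  3u⁴ - 3u³ + 27u² + 3u - 30 = ((3/2)u + 3)(2u³ - 6u² + 38u - 34) + (-12u² - 60u + 72)
  2u³ - 6u² + 38u - 34 = (-(1/6)u + 4/3)(-12u² - 60u + 72) + (130u - 130)
  -12u² - 60u + 72 = (-(6/65)u - 36/65)(130u - 130) + (0)
Last nonzero remainder: 130u - 130. Dividing through by 130 gives the monic gcd u - 1.
Cancel u - 1 from numerator and denominator to get the reduced form.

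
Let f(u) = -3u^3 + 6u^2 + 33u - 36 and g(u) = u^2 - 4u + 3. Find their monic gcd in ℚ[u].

Euclidean algorithm in ℚ[u]:
  -3u^3 + 6u^2 + 33u - 36 = (-3u - 6)(u^2 - 4u + 3) + (18u - 18)
  u^2 - 4u + 3 = ((1/18)u - 1/6)(18u - 18) + (0)
Last nonzero remainder: 18u - 18. Dividing through by 18 gives the monic gcd u - 1.

u - 1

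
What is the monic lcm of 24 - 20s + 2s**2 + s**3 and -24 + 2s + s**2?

Apply the Euclidean algorithm:
  s**3 + 2s**2 - 20s + 24 = (s)(s**2 + 2s - 24) + (4s + 24)
  s**2 + 2s - 24 = ((1/4)s - 1)(4s + 24) + (0)
Last nonzero remainder: 4s + 24. Dividing through by 4 gives the monic gcd s + 6.
Then lcm(f, g) = f·g / gcd(f, g); expanding and making the result monic gives the answer.

-96 + 104s - 28s**2 - 2s**3 + s**4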